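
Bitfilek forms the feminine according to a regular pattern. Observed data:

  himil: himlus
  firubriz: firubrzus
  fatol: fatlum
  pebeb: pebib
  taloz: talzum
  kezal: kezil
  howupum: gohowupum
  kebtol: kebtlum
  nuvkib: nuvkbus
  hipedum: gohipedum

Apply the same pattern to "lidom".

"lidom" has last vowel 'o'. The stems whose last vowel is 'o' (fatol → fatlum, taloz → talzum, kebtol → kebtlum) delete the last vowel and add -um.
The other patterns: stems whose last vowel is 'u' add the prefix go-; stems whose last vowel is 'a' or 'e' change the last vowel to 'i'; stems whose last vowel is 'i' delete the last vowel and add -us.
So lidom → lidmum.

lidmum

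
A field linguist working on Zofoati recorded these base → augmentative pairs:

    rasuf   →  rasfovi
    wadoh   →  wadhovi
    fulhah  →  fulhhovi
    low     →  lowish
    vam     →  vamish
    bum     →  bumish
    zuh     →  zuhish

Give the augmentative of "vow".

"vow" has 1 vowel. The stems with 1 vowel (low → lowish, vam → vamish, bum → bumish) add -ish.
The other pattern: stems with 2 vowels delete the last vowel and add -ovi.
So vow → vowish.

vowish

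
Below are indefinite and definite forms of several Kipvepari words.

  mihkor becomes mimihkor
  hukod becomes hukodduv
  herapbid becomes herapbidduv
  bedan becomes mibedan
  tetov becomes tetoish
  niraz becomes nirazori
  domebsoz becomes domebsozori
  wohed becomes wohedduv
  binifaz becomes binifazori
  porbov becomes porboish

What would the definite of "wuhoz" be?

wuhozori

porbov and domebsoz both have last vowel 'o' yet inflect differently (porboish, domebsozori), so the last vowel is not what conditions the rule; the final letter is.
"wuhoz" ends in -z. The stems ending in -z (niraz → nirazori, domebsoz → domebsozori, binifaz → binifazori) add -ori.
The other patterns: stems ending in -v drop the final letter and add -ish; stems ending in -d double the final consonant and add -uv; stems ending in -n or -r add the prefix mi-.
So wuhoz → wuhozori.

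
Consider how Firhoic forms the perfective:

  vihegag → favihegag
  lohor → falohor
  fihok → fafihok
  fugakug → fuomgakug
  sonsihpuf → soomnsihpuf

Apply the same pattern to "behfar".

fabehfar

"behfar" has last vowel 'a'. The one such stem in the data (vihegag → favihegag) adds the prefix fa-, so the same rule applies.
So behfar → fabehfar.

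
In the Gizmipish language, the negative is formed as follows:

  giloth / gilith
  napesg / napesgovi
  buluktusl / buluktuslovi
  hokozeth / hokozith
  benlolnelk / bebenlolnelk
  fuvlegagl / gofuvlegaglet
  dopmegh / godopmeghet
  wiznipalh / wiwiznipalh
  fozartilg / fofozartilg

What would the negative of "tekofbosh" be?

tekofboshovi

dopmegh and hokozeth both end in -h yet inflect differently (godopmeghet, hokozith), so the final letter is not what conditions the rule; the second-to-last letter is.
"tekofbosh" has second-to-last letter 's'. The stems whose second-to-last letter is 's' (napesg → napesgovi, buluktusl → buluktuslovi) add -ovi.
The other patterns: stems whose second-to-last letter is 'g' add go- … -et around the stem; stems whose second-to-last letter is 't' change the last vowel to 'i'; stems whose second-to-last letter is 'l' repeat the first consonant+vowel as a prefix.
So tekofbosh → tekofboshovi.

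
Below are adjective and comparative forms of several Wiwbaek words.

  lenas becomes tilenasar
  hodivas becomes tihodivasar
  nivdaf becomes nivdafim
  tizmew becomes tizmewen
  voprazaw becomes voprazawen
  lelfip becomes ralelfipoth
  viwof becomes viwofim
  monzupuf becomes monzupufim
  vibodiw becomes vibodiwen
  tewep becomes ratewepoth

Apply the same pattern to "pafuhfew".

"pafuhfew" ends in -w. The stems ending in -w (vibodiw → vibodiwen, voprazaw → voprazawen, tizmew → tizmewen) add -en.
So pafuhfew → pafuhfewen.

pafuhfewen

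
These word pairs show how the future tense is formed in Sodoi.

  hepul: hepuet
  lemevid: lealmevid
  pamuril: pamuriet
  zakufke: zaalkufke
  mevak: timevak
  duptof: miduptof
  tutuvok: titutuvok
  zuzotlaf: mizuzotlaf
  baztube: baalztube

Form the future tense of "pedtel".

zuzotlaf and mevak both have last vowel 'a' yet inflect differently (mizuzotlaf, timevak), so the last vowel is not what conditions the rule; the final letter is.
"pedtel" ends in -l. The stems ending in -l (hepul → hepuet, pamuril → pamuriet) drop the final letter and add -et.
The other patterns: stems ending in -f add the prefix mi-; stems ending in -k add the prefix ti-; stems ending in -d or -e insert -al- after the first vowel.
So pedtel → pedteet.

pedteet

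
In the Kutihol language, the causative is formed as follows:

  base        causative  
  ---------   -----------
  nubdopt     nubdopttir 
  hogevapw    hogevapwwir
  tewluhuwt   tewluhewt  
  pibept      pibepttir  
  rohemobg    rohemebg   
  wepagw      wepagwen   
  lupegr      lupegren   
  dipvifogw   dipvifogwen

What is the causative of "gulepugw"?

gulepugwen

"gulepugw" has second-to-last letter 'g'. The stems whose second-to-last letter is 'g' (wepagw → wepagwen, dipvifogw → dipvifogwen, lupegr → lupegren) add -en.
The other patterns: stems whose second-to-last letter is 'p' double the final consonant and add -ir; stems whose second-to-last letter is 'b' or 'w' change the last vowel to 'e'.
So gulepugw → gulepugwen.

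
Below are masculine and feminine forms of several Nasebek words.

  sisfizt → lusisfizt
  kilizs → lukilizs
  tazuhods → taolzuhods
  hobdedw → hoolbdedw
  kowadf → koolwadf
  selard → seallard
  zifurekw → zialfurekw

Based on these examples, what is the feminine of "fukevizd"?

"fukevizd" has second-to-last letter 'z'. The stems whose second-to-last letter is 'z' (sisfizt → lusisfizt, kilizs → lukilizs) add the prefix lu-.
So fukevizd → lufukevizd.

lufukevizd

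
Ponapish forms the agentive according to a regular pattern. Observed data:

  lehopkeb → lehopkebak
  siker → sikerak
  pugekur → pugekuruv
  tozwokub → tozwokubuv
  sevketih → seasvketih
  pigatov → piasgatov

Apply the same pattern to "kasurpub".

siker and pugekur both end in -r yet inflect differently (sikerak, pugekuruv), so the final letter is not what conditions the rule; the last vowel is.
"kasurpub" has last vowel 'u'. The stems whose last vowel is 'u' (pugekur → pugekuruv, tozwokub → tozwokubuv) add -uv.
So kasurpub → kasurpubuv.

kasurpubuv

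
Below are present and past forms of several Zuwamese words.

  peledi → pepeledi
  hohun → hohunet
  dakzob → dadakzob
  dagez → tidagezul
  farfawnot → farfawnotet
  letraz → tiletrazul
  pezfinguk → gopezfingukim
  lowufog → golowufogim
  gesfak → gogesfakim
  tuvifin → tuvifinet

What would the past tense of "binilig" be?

gobiniligim

letraz and gesfak both have last vowel 'a' yet inflect differently (tiletrazul, gogesfakim), so the last vowel is not what conditions the rule; the final letter is.
"binilig" ends in -g. The one such stem in the data (lowufog → golowufogim) adds go- … -im around the stem, so the same rule applies.
The other patterns: stems ending in -z add ti- … -ul around the stem; stems ending in -n or -t add -et; stems ending in -b or -i repeat the first consonant+vowel as a prefix.
So binilig → gobiniligim.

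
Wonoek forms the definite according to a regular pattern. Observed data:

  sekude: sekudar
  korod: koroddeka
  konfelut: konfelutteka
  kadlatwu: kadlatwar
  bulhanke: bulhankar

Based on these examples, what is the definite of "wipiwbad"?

kadlatwu and konfelut both have last vowel 'u' yet inflect differently (kadlatwar, konfelutteka), so the last vowel is not what conditions the rule; whether the stem ends in a vowel or a consonant is.
"wipiwbad" ends in a consonant. The stems ending in a consonant (korod → koroddeka, konfelut → konfelutteka) double the final consonant and add -eka.
The other pattern: stems ending in a vowel drop the final letter and add -ar.
So wipiwbad → wipiwbaddeka.

wipiwbaddeka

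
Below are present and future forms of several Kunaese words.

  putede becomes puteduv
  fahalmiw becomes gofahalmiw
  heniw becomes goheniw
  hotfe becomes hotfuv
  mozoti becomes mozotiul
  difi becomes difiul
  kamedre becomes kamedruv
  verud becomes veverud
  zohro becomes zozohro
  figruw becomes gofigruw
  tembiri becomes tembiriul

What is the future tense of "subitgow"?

heniw and mozoti both have last vowel 'i' yet inflect differently (goheniw, mozotiul), so the last vowel is not what conditions the rule; the final letter is.
"subitgow" ends in -w. The stems ending in -w (figruw → gofigruw, heniw → goheniw, fahalmiw → gofahalmiw) add the prefix go-.
The other patterns: stems ending in -e drop the final letter and add -uv; stems ending in -i add -ul; stems ending in -d or -o repeat the first consonant+vowel as a prefix.
So subitgow → gosubitgow.

gosubitgow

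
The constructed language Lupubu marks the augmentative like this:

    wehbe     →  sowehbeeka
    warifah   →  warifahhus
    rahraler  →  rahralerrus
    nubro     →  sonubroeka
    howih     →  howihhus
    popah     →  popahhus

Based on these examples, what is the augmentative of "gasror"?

wehbe and rahraler both have last vowel 'e' yet inflect differently (sowehbeeka, rahralerrus), so the last vowel is not what conditions the rule; whether the stem ends in a vowel or a consonant is.
"gasror" ends in a consonant. The stems ending in a consonant (howih → howihhus, warifah → warifahhus, popah → popahhus) double the final consonant and add -us.
The other pattern: stems ending in a vowel add so- … -eka around the stem.
So gasror → gasrorrus.

gasrorrus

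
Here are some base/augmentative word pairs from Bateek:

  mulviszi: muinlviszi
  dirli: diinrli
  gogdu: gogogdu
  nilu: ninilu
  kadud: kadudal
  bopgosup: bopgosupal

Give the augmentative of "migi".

"migi" ends in -i. The stems ending in -i (mulviszi → muinlviszi, dirli → diinrli) insert -in- after the first vowel.
The other patterns: stems ending in -u repeat the first consonant+vowel as a prefix; stems ending in -d or -p add -al.
So migi → miingi.

miingi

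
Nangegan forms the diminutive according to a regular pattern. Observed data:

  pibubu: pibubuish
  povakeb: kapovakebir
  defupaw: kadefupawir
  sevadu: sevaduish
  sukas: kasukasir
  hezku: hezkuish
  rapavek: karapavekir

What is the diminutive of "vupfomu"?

sevadu and sukas both begin with s- yet inflect differently (sevaduish, kasukasir), so the first letter is not what conditions the rule; whether the stem ends in a vowel or a consonant is.
"vupfomu" ends in a vowel. The stems ending in a vowel (sevadu → sevaduish, pibubu → pibubuish, hezku → hezkuish) add -ish.
The other pattern: stems ending in a consonant add ka- … -ir around the stem.
So vupfomu → vupfomuish.

vupfomuish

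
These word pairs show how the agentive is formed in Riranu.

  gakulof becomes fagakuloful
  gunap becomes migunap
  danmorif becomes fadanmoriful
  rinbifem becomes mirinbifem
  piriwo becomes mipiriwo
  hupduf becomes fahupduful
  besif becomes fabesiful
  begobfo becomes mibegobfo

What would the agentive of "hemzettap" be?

mihemzettap

"hemzettap" ends in -p. The one such stem in the data (gunap → migunap) adds the prefix mi-, so the same rule applies.
So hemzettap → mihemzettap.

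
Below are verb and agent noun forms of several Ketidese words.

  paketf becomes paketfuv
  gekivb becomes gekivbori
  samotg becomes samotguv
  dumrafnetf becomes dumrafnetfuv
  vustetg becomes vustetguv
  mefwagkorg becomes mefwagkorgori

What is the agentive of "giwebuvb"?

giwebuvbori

samotg and mefwagkorg both end in -g yet inflect differently (samotguv, mefwagkorgori), so the final letter is not what conditions the rule; the second-to-last letter is.
"giwebuvb" has second-to-last letter 'v'. The one such stem in the data (gekivb → gekivbori) adds -ori, so the same rule applies.
So giwebuvb → giwebuvbori.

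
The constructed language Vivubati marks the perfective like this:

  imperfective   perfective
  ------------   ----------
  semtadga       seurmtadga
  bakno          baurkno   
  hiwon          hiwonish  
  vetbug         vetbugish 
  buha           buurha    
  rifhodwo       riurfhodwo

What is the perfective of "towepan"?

towepanish

rifhodwo and hiwon both have last vowel 'o' yet inflect differently (riurfhodwo, hiwonish), so the last vowel is not what conditions the rule; whether the stem ends in a vowel or a consonant is.
"towepan" ends in a consonant. The stems ending in a consonant (vetbug → vetbugish, hiwon → hiwonish) add -ish.
So towepan → towepanish.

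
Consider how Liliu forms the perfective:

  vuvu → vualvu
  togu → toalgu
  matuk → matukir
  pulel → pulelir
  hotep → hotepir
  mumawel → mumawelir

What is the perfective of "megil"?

megilir

vuvu and matuk both have last vowel 'u' yet inflect differently (vualvu, matukir), so the last vowel is not what conditions the rule; whether the stem ends in a vowel or a consonant is.
"megil" ends in a consonant. The stems ending in a consonant (matuk → matukir, pulel → pulelir, hotep → hotepir) add -ir.
So megil → megilir.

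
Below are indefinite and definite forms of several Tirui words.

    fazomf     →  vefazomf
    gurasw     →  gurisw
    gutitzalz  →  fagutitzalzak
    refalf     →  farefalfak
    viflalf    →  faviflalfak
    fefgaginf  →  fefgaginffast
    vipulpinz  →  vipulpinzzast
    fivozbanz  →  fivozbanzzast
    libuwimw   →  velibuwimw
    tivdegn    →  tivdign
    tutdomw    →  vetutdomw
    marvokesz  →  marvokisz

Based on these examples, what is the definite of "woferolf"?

fawoferolfak

fazomf and viflalf both end in -f yet inflect differently (vefazomf, faviflalfak), so the final letter is not what conditions the rule; the second-to-last letter is.
"woferolf" has second-to-last letter 'l'. The stems whose second-to-last letter is 'l' (viflalf → faviflalfak, refalf → farefalfak, gutitzalz → fagutitzalzak) add fa- … -ak around the stem.
So woferolf → fawoferolfak.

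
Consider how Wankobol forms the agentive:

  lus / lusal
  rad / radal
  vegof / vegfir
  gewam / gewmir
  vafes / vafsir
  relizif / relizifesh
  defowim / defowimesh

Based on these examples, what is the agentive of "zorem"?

lus and vafes both end in -s yet inflect differently (lusal, vafsir), so the final letter is not what conditions the rule; the number of vowels is.
"zorem" has 2 vowels. The stems with 2 vowels (vegof → vegfir, gewam → gewmir, vafes → vafsir) delete the last vowel and add -ir.
So zorem → zormir.

zormir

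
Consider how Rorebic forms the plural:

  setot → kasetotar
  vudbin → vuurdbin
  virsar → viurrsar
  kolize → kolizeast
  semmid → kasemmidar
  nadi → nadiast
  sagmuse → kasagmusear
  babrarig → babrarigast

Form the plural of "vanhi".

vaurnhi

sagmuse and kolize both end in -e yet inflect differently (kasagmusear, kolizeast), so the final letter is not what conditions the rule; the first letter is.
"vanhi" begins with v-. The stems beginning with v- (virsar → viurrsar, vudbin → vuurdbin) insert -ur- after the first vowel.
So vanhi → vaurnhi.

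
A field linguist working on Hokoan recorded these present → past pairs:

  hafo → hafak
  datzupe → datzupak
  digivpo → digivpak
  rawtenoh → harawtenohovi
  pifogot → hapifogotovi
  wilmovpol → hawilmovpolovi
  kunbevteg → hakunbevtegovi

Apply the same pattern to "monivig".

hamonivigovi

hafo and rawtenoh both have last vowel 'o' yet inflect differently (hafak, harawtenohovi), so the last vowel is not what conditions the rule; whether the stem ends in a vowel or a consonant is.
"monivig" ends in a consonant. The stems ending in a consonant (rawtenoh → harawtenohovi, pifogot → hapifogotovi, wilmovpol → hawilmovpolovi) add ha- … -ovi around the stem.
So monivig → hamonivigovi.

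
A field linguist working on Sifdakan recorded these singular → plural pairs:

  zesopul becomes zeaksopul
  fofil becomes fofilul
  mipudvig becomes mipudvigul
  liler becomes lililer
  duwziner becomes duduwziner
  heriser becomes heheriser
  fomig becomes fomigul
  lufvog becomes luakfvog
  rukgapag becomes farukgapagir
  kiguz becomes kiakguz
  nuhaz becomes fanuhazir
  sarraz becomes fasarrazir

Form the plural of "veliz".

velizul

mipudvig and rukgapag both end in -g yet inflect differently (mipudvigul, farukgapagir), so the final letter is not what conditions the rule; the last vowel is.
"veliz" has last vowel 'i'. The stems whose last vowel is 'i' (mipudvig → mipudvigul, fomig → fomigul, fofil → fofilul) add -ul.
So veliz → velizul.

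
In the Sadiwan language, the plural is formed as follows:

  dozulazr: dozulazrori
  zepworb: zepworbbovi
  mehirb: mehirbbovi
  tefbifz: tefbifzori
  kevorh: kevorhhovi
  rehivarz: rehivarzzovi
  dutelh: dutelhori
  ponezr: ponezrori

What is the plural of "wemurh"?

rehivarz and tefbifz both end in -z yet inflect differently (rehivarzzovi, tefbifzori), so the final letter is not what conditions the rule; the second-to-last letter is.
"wemurh" has second-to-last letter 'r'. The stems whose second-to-last letter is 'r' (rehivarz → rehivarzzovi, kevorh → kevorhhovi, mehirb → mehirbbovi) double the final consonant and add -ovi.
The other pattern: stems whose second-to-last letter is 'f', 'l' or 'z' add -ori.
So wemurh → wemurhhovi.

wemurhhovi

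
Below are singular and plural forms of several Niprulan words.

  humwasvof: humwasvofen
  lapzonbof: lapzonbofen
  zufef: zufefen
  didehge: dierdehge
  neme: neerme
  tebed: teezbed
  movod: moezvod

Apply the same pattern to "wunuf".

zufef and didehge both have last vowel 'e' yet inflect differently (zufefen, dierdehge), so the last vowel is not what conditions the rule; the final letter is.
"wunuf" ends in -f. The stems ending in -f (humwasvof → humwasvofen, lapzonbof → lapzonbofen, zufef → zufefen) add -en.
The other patterns: stems ending in -e insert -er- after the first vowel; stems ending in -d insert -ez- after the first vowel.
So wunuf → wunufen.

wunufen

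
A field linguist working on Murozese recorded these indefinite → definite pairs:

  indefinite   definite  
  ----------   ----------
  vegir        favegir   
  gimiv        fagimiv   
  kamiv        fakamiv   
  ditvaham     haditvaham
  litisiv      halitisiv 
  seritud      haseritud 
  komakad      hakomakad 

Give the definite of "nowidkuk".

hanowidkuk

gimiv and litisiv both end in -v yet inflect differently (fagimiv, halitisiv), so the final letter is not what conditions the rule; the number of vowels is.
"nowidkuk" has 3 vowels. The stems with 3 vowels (ditvaham → haditvaham, litisiv → halitisiv, seritud → haseritud) add the prefix ha-.
So nowidkuk → hanowidkuk.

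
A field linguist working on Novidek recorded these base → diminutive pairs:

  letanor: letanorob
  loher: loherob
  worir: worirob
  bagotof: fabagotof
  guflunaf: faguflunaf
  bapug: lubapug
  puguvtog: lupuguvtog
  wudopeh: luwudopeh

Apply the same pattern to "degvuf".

"degvuf" ends in -f. The stems ending in -f (bagotof → fabagotof, guflunaf → faguflunaf) add the prefix fa-.
The other patterns: stems ending in -r add -ob; stems ending in -g or -h add the prefix lu-.
So degvuf → fadegvuf.

fadegvuf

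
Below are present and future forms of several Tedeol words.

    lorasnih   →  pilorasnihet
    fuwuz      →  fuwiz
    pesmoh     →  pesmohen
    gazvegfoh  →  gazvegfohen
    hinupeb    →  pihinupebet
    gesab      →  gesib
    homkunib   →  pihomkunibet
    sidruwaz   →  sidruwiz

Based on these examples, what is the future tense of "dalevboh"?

dalevbohen

lorasnih and gazvegfoh both end in -h yet inflect differently (pilorasnihet, gazvegfohen), so the final letter is not what conditions the rule; the last vowel is.
"dalevboh" has last vowel 'o'. The stems whose last vowel is 'o' (gazvegfoh → gazvegfohen, pesmoh → pesmohen) add -en.
So dalevboh → dalevbohen.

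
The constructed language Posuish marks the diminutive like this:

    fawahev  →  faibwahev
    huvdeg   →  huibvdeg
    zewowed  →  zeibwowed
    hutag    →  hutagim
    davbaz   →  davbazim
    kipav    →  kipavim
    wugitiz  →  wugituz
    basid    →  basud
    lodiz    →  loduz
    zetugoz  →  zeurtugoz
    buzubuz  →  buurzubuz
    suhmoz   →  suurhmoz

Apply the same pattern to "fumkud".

huvdeg and hutag both end in -g yet inflect differently (huibvdeg, hutagim), so the final letter is not what conditions the rule; the last vowel is.
"fumkud" has last vowel 'u'. The one such stem in the data (buzubuz → buurzubuz) inserts -ur- after the first vowel (as do zetugoz, suhmoz), so the same rule applies.
The other patterns: stems whose last vowel is 'e' insert -ib- after the first vowel; stems whose last vowel is 'a' add -im; stems whose last vowel is 'i' change the last vowel to 'u'.
So fumkud → fuurmkud.

fuurmkud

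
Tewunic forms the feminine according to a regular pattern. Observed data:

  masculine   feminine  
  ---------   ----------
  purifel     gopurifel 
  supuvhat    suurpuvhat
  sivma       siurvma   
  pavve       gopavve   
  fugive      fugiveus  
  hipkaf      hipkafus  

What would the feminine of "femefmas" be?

femefmasus

"femefmas" begins with f-. The one such stem in the data (fugive → fugiveus) adds -us, so the same rule applies.
So femefmas → femefmasus.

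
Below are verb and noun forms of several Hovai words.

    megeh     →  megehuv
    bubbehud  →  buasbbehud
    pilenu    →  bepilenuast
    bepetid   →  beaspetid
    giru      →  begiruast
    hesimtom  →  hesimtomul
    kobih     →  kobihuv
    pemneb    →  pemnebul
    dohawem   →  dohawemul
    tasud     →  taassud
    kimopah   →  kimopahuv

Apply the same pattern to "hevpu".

bepetid and kobih both have last vowel 'i' yet inflect differently (beaspetid, kobihuv), so the last vowel is not what conditions the rule; the final letter is.
"hevpu" ends in -u. The stems ending in -u (giru → begiruast, pilenu → bepilenuast) add be- … -ast around the stem.
So hevpu → behevpuast.

behevpuast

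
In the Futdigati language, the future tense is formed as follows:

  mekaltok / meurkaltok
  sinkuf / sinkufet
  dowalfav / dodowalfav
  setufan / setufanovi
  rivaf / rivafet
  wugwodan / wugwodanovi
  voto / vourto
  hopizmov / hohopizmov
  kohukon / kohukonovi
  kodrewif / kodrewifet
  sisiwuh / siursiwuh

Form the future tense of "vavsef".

vavsefet

rivaf and dowalfav both have last vowel 'a' yet inflect differently (rivafet, dodowalfav), so the last vowel is not what conditions the rule; the final letter is.
"vavsef" ends in -f. The stems ending in -f (kodrewif → kodrewifet, rivaf → rivafet, sinkuf → sinkufet) add -et.
The other patterns: stems ending in -v repeat the first consonant+vowel as a prefix; stems ending in -n add -ovi; stems ending in -h, -k or -o insert -ur- after the first vowel.
So vavsef → vavsefet.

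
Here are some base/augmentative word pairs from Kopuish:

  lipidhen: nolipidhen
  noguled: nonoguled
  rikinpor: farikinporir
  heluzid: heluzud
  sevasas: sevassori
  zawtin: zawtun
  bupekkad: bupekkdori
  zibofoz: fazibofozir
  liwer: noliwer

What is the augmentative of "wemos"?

fawemosir

bupekkad and noguled both end in -d yet inflect differently (bupekkdori, nonoguled), so the final letter is not what conditions the rule; the last vowel is.
"wemos" has last vowel 'o'. The stems whose last vowel is 'o' (zibofoz → fazibofozir, rikinpor → farikinporir) add fa- … -ir around the stem.
The other patterns: stems whose last vowel is 'a' delete the last vowel and add -ori; stems whose last vowel is 'e' add the prefix no-; stems whose last vowel is 'i' change the last vowel to 'u'.
So wemos → fawemosir.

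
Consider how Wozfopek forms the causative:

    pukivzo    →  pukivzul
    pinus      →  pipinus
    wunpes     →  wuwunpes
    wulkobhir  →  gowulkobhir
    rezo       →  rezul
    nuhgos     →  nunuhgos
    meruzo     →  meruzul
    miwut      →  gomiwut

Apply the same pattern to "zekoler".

gozekoler

rezo and nuhgos both have last vowel 'o' yet inflect differently (rezul, nunuhgos), so the last vowel is not what conditions the rule; the final letter is.
"zekoler" ends in -r. The one such stem in the data (wulkobhir → gowulkobhir) adds the prefix go-, so the same rule applies.
So zekoler → gozekoler.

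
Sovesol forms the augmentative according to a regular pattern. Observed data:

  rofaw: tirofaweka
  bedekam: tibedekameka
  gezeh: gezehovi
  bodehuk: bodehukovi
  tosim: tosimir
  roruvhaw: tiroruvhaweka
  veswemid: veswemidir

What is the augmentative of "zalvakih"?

zalvakihir

bedekam and tosim both end in -m yet inflect differently (tibedekameka, tosimir), so the final letter is not what conditions the rule; the last vowel is.
"zalvakih" has last vowel 'i'. The stems whose last vowel is 'i' (tosim → tosimir, veswemid → veswemidir) add -ir.
The other patterns: stems whose last vowel is 'a' add ti- … -eka around the stem; stems whose last vowel is 'e' or 'u' add -ovi.
So zalvakih → zalvakihir.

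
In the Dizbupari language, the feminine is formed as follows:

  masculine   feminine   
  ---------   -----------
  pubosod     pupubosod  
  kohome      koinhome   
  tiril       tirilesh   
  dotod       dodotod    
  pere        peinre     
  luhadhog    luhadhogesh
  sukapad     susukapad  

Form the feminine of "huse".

dotod and luhadhog both have last vowel 'o' yet inflect differently (dodotod, luhadhogesh), so the last vowel is not what conditions the rule; the final letter is.
"huse" ends in -e. The stems ending in -e (kohome → koinhome, pere → peinre) insert -in- after the first vowel.
The other patterns: stems ending in -d repeat the first consonant+vowel as a prefix; stems ending in -g or -l add -esh.
So huse → huinse.

huinse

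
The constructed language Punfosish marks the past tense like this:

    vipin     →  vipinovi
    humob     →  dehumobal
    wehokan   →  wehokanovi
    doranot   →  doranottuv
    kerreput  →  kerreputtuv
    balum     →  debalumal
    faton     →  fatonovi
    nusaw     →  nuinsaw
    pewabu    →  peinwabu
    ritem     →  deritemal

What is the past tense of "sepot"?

sepottuv

"sepot" ends in -t. The stems ending in -t (doranot → doranottuv, kerreput → kerreputtuv) double the final consonant and add -uv.
The other patterns: stems ending in -u or -w insert -in- after the first vowel; stems ending in -n add -ovi; stems ending in -b or -m add de- … -al around the stem.
So sepot → sepottuv.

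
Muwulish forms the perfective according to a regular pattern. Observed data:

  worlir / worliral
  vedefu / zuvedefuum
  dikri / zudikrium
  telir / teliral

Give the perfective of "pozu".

telir and dikri both have last vowel 'i' yet inflect differently (teliral, zudikrium), so the last vowel is not what conditions the rule; the final letter is.
"pozu" ends in -u. The one such stem in the data (vedefu → zuvedefuum) adds zu- … -um around the stem, so the same rule applies.
So pozu → zupozuum.

zupozuum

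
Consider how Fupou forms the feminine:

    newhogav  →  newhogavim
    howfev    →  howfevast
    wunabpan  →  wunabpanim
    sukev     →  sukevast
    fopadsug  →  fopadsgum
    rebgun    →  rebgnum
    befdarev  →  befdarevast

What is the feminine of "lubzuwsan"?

sukev and newhogav both end in -v yet inflect differently (sukevast, newhogavim), so the final letter is not what conditions the rule; the last vowel is.
"lubzuwsan" has last vowel 'a'. The stems whose last vowel is 'a' (wunabpan → wunabpanim, newhogav → newhogavim) add -im.
The other patterns: stems whose last vowel is 'e' add -ast; stems whose last vowel is 'u' delete the last vowel and add -um.
So lubzuwsan → lubzuwsanim.

lubzuwsanim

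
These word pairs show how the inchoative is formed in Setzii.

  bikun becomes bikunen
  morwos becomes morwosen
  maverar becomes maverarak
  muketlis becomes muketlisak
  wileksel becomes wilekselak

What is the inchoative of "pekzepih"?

pekzepihak

morwos and muketlis both end in -s yet inflect differently (morwosen, muketlisak), so the final letter is not what conditions the rule; the number of vowels is.
"pekzepih" has 3 vowels. The stems with 3 vowels (maverar → maverarak, muketlis → muketlisak, wileksel → wilekselak) add -ak.
The other pattern: stems with 2 vowels add -en.
So pekzepih → pekzepihak.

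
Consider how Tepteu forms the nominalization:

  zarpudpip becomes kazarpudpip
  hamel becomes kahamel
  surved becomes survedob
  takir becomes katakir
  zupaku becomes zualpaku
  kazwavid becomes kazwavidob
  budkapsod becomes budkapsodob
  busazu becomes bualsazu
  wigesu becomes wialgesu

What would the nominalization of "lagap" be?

"lagap" ends in -p. The one such stem in the data (zarpudpip → kazarpudpip) adds the prefix ka-, so the same rule applies.
The other patterns: stems ending in -d add -ob; stems ending in -u insert -al- after the first vowel.
So lagap → kalagap.

kalagap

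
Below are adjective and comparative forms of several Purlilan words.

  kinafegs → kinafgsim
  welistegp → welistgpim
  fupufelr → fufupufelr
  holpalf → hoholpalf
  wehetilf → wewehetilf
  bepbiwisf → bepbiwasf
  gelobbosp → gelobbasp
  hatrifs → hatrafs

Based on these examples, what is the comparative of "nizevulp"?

ninizevulp

holpalf and bepbiwisf both end in -f yet inflect differently (hoholpalf, bepbiwasf), so the final letter is not what conditions the rule; the second-to-last letter is.
"nizevulp" has second-to-last letter 'l'. The stems whose second-to-last letter is 'l' (fupufelr → fufupufelr, holpalf → hoholpalf, wehetilf → wewehetilf) repeat the first consonant+vowel as a prefix.
So nizevulp → ninizevulp.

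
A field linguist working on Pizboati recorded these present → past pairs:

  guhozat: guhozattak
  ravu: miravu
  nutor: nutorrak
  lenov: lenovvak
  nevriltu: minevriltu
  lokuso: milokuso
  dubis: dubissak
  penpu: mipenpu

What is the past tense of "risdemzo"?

nutor and lokuso both have last vowel 'o' yet inflect differently (nutorrak, milokuso), so the last vowel is not what conditions the rule; whether the stem ends in a vowel or a consonant is.
"risdemzo" ends in a vowel. The stems ending in a vowel (nevriltu → minevriltu, lokuso → milokuso, ravu → miravu) add the prefix mi-.
The other pattern: stems ending in a consonant double the final consonant and add -ak.
So risdemzo → mirisdemzo.

mirisdemzo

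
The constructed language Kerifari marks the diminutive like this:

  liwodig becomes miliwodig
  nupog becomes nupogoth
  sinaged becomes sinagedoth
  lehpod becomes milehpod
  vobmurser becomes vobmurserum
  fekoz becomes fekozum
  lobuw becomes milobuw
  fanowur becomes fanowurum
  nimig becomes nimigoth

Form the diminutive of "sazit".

sazitoth

liwodig and nupog both end in -g yet inflect differently (miliwodig, nupogoth), so the final letter is not what conditions the rule; the first letter is.
"sazit" begins with s-. The one such stem in the data (sinaged → sinagedoth) adds -oth, so the same rule applies.
So sazit → sazitoth.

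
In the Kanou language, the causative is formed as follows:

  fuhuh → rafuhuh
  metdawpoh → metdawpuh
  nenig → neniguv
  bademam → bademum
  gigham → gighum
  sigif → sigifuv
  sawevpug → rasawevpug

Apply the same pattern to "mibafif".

mibafifuv

"mibafif" has last vowel 'i'. The stems whose last vowel is 'i' (nenig → neniguv, sigif → sigifuv) add -uv.
So mibafif → mibafifuv.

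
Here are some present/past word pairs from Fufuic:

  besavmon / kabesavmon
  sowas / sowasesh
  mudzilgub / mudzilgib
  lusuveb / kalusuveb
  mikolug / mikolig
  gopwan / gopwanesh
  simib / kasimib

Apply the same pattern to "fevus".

mudzilgub and lusuveb both end in -b yet inflect differently (mudzilgib, kalusuveb), so the final letter is not what conditions the rule; the last vowel is.
"fevus" has last vowel 'u'. The stems whose last vowel is 'u' (mudzilgub → mudzilgib, mikolug → mikolig) change the last vowel to 'i'.
So fevus → fevis.

fevis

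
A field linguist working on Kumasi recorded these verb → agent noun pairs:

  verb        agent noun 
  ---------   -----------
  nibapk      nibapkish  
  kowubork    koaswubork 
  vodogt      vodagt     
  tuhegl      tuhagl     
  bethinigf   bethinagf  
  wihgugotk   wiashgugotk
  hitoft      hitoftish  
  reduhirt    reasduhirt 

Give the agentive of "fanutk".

faasnutk

"fanutk" has second-to-last letter 't'. The one such stem in the data (wihgugotk → wiashgugotk) inserts -as- after the first vowel (as do kowubork, reduhirt), so the same rule applies.
The other patterns: stems whose second-to-last letter is 'g' change the last vowel to 'a'; stems whose second-to-last letter is 'f' or 'p' add -ish.
So fanutk → faasnutk.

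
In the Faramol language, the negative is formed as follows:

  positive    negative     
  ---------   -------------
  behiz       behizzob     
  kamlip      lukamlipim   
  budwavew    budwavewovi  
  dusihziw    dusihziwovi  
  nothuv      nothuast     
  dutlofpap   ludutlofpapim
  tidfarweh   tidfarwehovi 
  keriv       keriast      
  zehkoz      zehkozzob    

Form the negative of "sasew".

kamlip and behiz both have last vowel 'i' yet inflect differently (lukamlipim, behizzob), so the last vowel is not what conditions the rule; the final letter is.
"sasew" ends in -w. The stems ending in -w (dusihziw → dusihziwovi, budwavew → budwavewovi) add -ovi.
The other patterns: stems ending in -p add lu- … -im around the stem; stems ending in -z double the final consonant and add -ob; stems ending in -v drop the final letter and add -ast.
So sasew → sasewovi.

sasewovi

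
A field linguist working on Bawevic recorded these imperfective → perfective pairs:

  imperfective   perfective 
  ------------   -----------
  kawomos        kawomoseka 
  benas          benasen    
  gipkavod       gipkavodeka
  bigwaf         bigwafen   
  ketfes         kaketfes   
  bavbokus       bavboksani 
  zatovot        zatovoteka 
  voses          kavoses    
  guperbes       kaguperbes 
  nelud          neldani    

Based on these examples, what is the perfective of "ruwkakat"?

"ruwkakat" has last vowel 'a'. The stems whose last vowel is 'a' (benas → benasen, bigwaf → bigwafen) add -en.
So ruwkakat → ruwkakaten.

ruwkakaten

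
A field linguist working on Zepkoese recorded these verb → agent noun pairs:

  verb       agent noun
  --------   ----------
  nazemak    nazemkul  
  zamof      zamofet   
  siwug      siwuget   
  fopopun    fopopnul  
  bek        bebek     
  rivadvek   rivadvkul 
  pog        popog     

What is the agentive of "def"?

"def" has 1 vowel. The stems with 1 vowel (pog → popog, bek → bebek) repeat the first consonant+vowel as a prefix.
The other patterns: stems with 2 vowels add -et; stems with 3 vowels delete the last vowel and add -ul.
So def → dedef.

dedef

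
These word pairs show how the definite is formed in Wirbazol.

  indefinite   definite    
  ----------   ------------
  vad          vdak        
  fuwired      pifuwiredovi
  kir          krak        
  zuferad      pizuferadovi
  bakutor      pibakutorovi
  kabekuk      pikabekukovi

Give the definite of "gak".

bakutor and kir both end in -r yet inflect differently (pibakutorovi, krak), so the final letter is not what conditions the rule; the number of vowels is.
"gak" has 1 vowel. The stems with 1 vowel (kir → krak, vad → vdak) delete the last vowel and add -ak.
The other pattern: stems with 3 vowels add pi- … -ovi around the stem.
So gak → gkak.

gkak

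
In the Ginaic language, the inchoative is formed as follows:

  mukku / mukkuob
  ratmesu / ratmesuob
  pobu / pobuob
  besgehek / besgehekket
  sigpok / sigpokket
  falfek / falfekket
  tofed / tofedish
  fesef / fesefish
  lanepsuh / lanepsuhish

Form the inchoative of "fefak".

besgehek and tofed both have last vowel 'e' yet inflect differently (besgehekket, tofedish), so the last vowel is not what conditions the rule; the final letter is.
"fefak" ends in -k. The stems ending in -k (besgehek → besgehekket, sigpok → sigpokket, falfek → falfekket) double the final consonant and add -et.
So fefak → fefakket.

fefakket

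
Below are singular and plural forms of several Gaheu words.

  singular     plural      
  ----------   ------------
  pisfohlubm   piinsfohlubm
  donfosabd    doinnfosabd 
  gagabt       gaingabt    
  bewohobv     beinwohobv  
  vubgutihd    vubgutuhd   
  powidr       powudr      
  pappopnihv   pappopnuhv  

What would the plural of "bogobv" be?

"bogobv" has second-to-last letter 'b'. The stems whose second-to-last letter is 'b' (pisfohlubm → piinsfohlubm, donfosabd → doinnfosabd, gagabt → gaingabt) insert -in- after the first vowel.
The other pattern: stems whose second-to-last letter is 'd' or 'h' change the last vowel to 'u'.
So bogobv → boingobv.

boingobv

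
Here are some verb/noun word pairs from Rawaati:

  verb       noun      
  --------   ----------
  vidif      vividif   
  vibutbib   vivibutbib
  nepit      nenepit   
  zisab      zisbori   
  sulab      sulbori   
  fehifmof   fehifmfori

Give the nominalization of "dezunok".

dezunkori

"dezunok" has last vowel 'o'. The one such stem in the data (fehifmof → fehifmfori) deletes the last vowel and adds -ori (as do zisab, sulab), so the same rule applies.
The other pattern: stems whose last vowel is 'i' repeat the first consonant+vowel as a prefix.
So dezunok → dezunkori.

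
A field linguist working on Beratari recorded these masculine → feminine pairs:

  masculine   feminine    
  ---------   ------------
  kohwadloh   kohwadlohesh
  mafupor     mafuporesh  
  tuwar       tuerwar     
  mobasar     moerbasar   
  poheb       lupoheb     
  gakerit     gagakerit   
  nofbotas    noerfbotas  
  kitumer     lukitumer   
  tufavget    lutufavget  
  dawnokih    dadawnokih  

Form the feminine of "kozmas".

dawnokih and kohwadloh both end in -h yet inflect differently (dadawnokih, kohwadlohesh), so the final letter is not what conditions the rule; the last vowel is.
"kozmas" has last vowel 'a'. The stems whose last vowel is 'a' (mobasar → moerbasar, nofbotas → noerfbotas, tuwar → tuerwar) insert -er- after the first vowel.
So kozmas → koerzmas.

koerzmas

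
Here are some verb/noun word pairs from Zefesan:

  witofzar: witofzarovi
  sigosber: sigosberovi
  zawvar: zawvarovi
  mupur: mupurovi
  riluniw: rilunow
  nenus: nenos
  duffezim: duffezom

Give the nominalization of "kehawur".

kehawurovi

mupur and nenus both have last vowel 'u' yet inflect differently (mupurovi, nenos), so the last vowel is not what conditions the rule; the final letter is.
"kehawur" ends in -r. The stems ending in -r (witofzar → witofzarovi, sigosber → sigosberovi, zawvar → zawvarovi) add -ovi.
So kehawur → kehawurovi.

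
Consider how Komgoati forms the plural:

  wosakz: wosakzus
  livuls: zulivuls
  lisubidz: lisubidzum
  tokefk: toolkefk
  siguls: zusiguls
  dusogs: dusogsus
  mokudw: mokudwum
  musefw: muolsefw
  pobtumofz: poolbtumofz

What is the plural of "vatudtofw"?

"vatudtofw" has second-to-last letter 'f'. The stems whose second-to-last letter is 'f' (pobtumofz → poolbtumofz, tokefk → toolkefk, musefw → muolsefw) insert -ol- after the first vowel.
The other patterns: stems whose second-to-last letter is 'l' add the prefix zu-; stems whose second-to-last letter is 'd' add -um; stems whose second-to-last letter is 'g' or 'k' add -us.
So vatudtofw → vaoltudtofw.

vaoltudtofw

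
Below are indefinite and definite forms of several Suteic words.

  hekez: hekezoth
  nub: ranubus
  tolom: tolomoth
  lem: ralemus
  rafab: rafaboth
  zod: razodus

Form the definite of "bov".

rabovus

tolom and lem both end in -m yet inflect differently (tolomoth, ralemus), so the final letter is not what conditions the rule; the number of vowels is.
"bov" has 1 vowel. The stems with 1 vowel (zod → razodus, lem → ralemus, nub → ranubus) add ra- … -us around the stem.
The other pattern: stems with 2 vowels add -oth.
So bov → rabovus.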